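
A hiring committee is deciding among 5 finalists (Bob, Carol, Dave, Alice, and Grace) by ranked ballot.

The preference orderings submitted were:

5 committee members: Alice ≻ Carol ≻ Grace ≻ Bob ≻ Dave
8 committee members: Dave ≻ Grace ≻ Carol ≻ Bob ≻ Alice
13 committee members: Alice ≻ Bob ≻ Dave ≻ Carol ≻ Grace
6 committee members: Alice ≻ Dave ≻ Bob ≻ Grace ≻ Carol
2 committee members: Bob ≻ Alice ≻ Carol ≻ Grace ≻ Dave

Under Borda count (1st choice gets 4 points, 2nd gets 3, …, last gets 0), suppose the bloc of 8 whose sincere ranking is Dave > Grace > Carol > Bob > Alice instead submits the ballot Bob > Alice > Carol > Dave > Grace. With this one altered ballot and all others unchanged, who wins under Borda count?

Borda totals with the altered ballot: Bob 96, Carol 48, Dave 52, Alice 126, Grace 18.
The winner is unchanged: still Alice.

Alice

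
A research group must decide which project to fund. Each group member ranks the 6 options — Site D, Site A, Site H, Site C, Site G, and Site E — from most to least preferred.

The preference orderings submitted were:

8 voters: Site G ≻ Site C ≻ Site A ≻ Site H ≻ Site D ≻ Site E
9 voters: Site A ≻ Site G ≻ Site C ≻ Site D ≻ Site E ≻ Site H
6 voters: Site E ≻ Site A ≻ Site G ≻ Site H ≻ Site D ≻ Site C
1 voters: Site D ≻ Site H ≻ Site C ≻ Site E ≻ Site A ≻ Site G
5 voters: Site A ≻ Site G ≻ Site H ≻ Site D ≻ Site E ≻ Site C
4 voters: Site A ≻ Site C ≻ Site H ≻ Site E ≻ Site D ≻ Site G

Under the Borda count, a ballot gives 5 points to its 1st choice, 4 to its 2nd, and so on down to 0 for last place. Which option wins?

Site A

Borda scores:
  Site D: 8·1 + 9·2 + 6·1 + 5 + 5·2 + 4·1 = 51
  Site A: 8·3 + 9·5 + 6·4 + 1 + 5·5 + 4·5 = 139
  Site H: 8·2 + 9·0 + 6·2 + 4 + 5·3 + 4·3 = 59
  Site C: 8·4 + 9·3 + 6·0 + 3 + 5·0 + 4·4 = 78
  Site G: 8·5 + 9·4 + 6·3 + 0 + 5·4 + 4·0 = 114
  Site E: 8·0 + 9·1 + 6·5 + 2 + 5·1 + 4·2 = 54
Site A has the highest total.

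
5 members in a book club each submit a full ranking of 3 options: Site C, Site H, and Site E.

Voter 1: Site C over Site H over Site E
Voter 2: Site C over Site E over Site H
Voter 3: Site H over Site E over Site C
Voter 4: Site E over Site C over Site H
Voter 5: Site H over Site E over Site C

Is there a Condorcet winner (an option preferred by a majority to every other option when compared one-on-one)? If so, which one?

None — there is no Condorcet winner

Head-to-head results (5 voters total):
Site C vs Site H: Site C wins 3–2.
Site C vs Site E: Site E wins 3–2.
Site H vs Site E: Site H wins 3–2.
No candidate beats all others: Site C beats Site H beats Site E beats Site C, a majority cycle.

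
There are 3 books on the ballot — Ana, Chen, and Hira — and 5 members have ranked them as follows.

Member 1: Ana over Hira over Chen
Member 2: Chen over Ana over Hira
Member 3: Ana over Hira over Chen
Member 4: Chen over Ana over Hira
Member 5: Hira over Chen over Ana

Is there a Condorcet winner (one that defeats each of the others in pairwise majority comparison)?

Head-to-head results (5 voters total):
Ana vs Chen: Chen wins 3–2.
Ana vs Hira: Ana wins 4–1.
Chen vs Hira: Hira wins 3–2.
No candidate beats all others: Ana beats Hira beats Chen beats Ana, a majority cycle.

No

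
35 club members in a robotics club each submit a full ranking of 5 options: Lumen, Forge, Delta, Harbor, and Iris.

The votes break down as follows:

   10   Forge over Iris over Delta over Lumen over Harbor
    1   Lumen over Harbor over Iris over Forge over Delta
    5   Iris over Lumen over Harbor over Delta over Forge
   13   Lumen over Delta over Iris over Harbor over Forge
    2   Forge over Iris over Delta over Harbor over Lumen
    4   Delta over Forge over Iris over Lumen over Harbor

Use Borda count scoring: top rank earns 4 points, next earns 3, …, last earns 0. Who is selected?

Borda scores:
  Lumen: 10·1 + 4 + 5·3 + 13·4 + 2·0 + 4·1 = 85
  Forge: 10·4 + 1 + 5·0 + 13·0 + 2·4 + 4·3 = 61
  Delta: 10·2 + 0 + 5·1 + 13·3 + 2·2 + 4·4 = 84
  Harbor: 10·0 + 3 + 5·2 + 13·1 + 2·1 + 4·0 = 28
  Iris: 10·3 + 2 + 5·4 + 13·2 + 2·3 + 4·2 = 92
Iris has the highest total.

Iris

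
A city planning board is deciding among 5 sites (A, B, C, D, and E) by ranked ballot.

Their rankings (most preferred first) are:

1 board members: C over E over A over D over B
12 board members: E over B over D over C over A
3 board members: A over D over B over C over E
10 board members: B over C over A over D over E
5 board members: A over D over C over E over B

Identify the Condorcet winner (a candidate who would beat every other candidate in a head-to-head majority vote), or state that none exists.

There is no Condorcet winner

Head-to-head results (31 voters total):
A vs B: B wins 22–9.
A vs C: C wins 23–8.
A vs D: A wins 19–12.
A vs E: A wins 18–13.
B vs C: B wins 25–6.
B vs D: B wins 22–9.
B vs E: E wins 18–13.
C vs D: D wins 20–11.
C vs E: C wins 19–12.
D vs E: D wins 18–13.
No candidate beats all others: A beats E beats B beats A, a majority cycle.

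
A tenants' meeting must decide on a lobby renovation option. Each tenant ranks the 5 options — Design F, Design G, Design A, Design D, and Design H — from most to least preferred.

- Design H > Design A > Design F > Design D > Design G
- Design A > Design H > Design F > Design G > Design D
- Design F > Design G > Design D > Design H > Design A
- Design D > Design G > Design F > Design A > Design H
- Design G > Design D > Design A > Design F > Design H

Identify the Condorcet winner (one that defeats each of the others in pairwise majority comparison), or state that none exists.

Head-to-head results (5 voters total):
Design F vs Design G: Design F wins 3–2.
Design F vs Design A: Design A wins 3–2.
Design F vs Design D: Design F wins 3–2.
Design F vs Design H: Design F wins 3–2.
Design G vs Design A: Design G wins 3–2.
Design G vs Design D: Design G wins 3–2.
Design G vs Design H: Design G wins 3–2.
Design A vs Design D: Design D wins 3–2.
Design A vs Design H: Design A wins 3–2.
Design D vs Design H: Design D wins 3–2.
No candidate beats all others: Design F beats Design G beats Design A beats Design F, a majority cycle.

There is no Condorcet winner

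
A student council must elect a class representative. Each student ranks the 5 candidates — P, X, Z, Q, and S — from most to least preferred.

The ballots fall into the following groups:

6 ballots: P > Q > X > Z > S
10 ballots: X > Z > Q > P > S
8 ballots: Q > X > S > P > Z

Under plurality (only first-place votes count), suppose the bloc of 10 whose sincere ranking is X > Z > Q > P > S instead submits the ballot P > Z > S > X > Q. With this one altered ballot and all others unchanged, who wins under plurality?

First-place totals with the altered ballot: P 16, X 0, Z 0, Q 8, S 0.
The switch changes the winner from X to P.

P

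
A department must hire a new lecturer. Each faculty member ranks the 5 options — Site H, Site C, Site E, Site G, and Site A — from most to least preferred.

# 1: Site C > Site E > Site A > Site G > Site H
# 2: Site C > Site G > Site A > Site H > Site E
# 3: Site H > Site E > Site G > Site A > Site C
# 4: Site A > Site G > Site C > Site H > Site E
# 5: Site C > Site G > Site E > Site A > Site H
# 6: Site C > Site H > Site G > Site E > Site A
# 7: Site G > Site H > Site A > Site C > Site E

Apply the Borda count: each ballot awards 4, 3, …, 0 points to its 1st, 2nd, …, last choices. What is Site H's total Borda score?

Borda scores:
  Site H: 0 + 1 + 4 + 1 + 0 + 3 + 3 = 12
  Site C: 4 + 4 + 0 + 2 + 4 + 4 + 1 = 19
  Site E: 3 + 0 + 3 + 0 + 2 + 1 + 0 = 9
  Site G: 1 + 3 + 2 + 3 + 3 + 2 + 4 = 18
  Site A: 2 + 2 + 1 + 4 + 1 + 0 + 2 = 12

12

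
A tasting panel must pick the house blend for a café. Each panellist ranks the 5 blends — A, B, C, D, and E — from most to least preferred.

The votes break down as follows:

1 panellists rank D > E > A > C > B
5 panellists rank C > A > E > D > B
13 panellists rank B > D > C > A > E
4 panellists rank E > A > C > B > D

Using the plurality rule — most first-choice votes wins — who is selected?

B

First-place vote totals:
  A: 0
  B: 13
  C: 5
  D: 1
  E: 4
B has the most first-place votes.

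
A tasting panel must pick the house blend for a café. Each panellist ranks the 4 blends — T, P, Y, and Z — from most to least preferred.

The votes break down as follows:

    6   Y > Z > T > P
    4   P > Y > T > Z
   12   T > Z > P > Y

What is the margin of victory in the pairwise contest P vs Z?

Ballots ranking P above Z: 4.
Ballots ranking Z above P: 6+12 = 18.
Z wins 18–4, a margin of 14.

14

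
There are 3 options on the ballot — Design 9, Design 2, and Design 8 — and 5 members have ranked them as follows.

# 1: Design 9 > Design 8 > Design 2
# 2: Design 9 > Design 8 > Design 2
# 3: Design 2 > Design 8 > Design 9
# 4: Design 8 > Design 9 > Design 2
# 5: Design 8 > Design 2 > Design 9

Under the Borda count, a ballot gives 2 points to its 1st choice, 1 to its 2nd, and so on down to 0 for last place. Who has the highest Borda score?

Borda scores:
  Design 9: 2 + 2 + 0 + 1 + 0 = 5
  Design 2: 0 + 0 + 2 + 0 + 1 = 3
  Design 8: 1 + 1 + 1 + 2 + 2 = 7
Design 8 has the highest total.

Design 8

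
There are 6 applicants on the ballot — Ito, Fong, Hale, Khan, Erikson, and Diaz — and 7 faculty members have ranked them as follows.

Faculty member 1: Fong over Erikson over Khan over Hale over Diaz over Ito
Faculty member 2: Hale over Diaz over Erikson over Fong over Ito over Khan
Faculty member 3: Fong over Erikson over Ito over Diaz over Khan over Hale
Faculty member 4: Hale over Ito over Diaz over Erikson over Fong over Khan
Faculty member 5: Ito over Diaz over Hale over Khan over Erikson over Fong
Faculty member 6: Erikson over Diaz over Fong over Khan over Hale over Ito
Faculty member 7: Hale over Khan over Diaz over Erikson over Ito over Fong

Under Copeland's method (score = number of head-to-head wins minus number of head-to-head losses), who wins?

Hale

Pairwise results:
  Ito vs Fong: Fong wins 4–3.
  Ito vs Hale: Hale wins 5–2.
  Ito vs Khan: Ito wins 4–3.
  Ito vs Erikson: Erikson wins 5–2.
  Ito vs Diaz: Diaz wins 4–3.
  Fong vs Hale: Hale wins 4–3.
  Fong vs Khan: Fong wins 5–2.
  Fong vs Erikson: Erikson wins 5–2.
  Fong vs Diaz: Diaz wins 5–2.
  Hale vs Khan: Hale wins 4–3.
  Hale vs Erikson: Hale wins 4–3.
  Hale vs Diaz: Hale wins 4–3.
  Khan vs Erikson: Erikson wins 5–2.
  Khan vs Diaz: Diaz wins 5–2.
  Erikson vs Diaz: Diaz wins 4–3.
Copeland scores (wins − losses):
  Ito: 1 − 4 = -3
  Fong: 2 − 3 = -1
  Hale: 5 − 0 = 5
  Khan: 0 − 5 = -5
  Erikson: 3 − 2 = 1
  Diaz: 4 − 1 = 3
Hale has the best Copeland score.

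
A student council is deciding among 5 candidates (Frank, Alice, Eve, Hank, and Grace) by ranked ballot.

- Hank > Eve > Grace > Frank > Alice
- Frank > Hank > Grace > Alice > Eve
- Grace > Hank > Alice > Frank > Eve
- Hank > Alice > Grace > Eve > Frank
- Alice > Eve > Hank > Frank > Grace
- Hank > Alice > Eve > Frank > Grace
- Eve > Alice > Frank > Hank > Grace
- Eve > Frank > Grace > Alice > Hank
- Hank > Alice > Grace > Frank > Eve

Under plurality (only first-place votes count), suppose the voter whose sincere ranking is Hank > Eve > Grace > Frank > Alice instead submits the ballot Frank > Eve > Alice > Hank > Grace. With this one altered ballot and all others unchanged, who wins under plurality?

First-place totals with the altered ballot: Frank 2, Alice 1, Eve 2, Hank 3, Grace 1.
The winner is unchanged: still Hank.

Hank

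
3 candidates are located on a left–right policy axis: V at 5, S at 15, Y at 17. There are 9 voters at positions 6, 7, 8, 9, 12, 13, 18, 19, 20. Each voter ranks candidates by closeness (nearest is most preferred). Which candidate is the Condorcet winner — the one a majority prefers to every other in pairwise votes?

With single-peaked preferences on a line, the Condorcet winner is the candidate closest to the median voter.
The median voter (position 12) is closest to S at 15.
Check: S vs V — voters closer to S: 5 of 9.

S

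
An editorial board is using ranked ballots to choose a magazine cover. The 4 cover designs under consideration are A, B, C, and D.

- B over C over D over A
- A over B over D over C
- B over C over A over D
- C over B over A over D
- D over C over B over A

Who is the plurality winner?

B

First-place vote totals:
  A: 1
  B: 2
  C: 1
  D: 1
B has the most first-place votes.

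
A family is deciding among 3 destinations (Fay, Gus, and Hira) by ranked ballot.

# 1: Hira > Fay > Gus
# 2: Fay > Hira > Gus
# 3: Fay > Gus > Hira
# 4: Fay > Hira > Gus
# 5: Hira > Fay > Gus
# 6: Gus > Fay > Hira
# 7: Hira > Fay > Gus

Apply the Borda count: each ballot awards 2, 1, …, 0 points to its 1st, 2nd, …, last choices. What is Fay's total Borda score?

Borda scores:
  Fay: 1 + 2 + 2 + 2 + 1 + 1 + 1 = 10
  Gus: 0 + 0 + 1 + 0 + 0 + 2 + 0 = 3
  Hira: 2 + 1 + 0 + 1 + 2 + 0 + 2 = 8

10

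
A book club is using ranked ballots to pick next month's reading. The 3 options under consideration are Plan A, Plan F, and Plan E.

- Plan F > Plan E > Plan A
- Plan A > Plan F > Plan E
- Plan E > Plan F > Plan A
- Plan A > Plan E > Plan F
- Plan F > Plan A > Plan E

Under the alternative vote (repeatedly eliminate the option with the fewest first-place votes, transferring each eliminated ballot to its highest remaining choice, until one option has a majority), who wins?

Plan F

Round 1: Plan A 2, Plan F 2, Plan E 1. Plan E has the fewest and is eliminated.
Round 2: Plan F 3, Plan A 2. Plan F has a majority.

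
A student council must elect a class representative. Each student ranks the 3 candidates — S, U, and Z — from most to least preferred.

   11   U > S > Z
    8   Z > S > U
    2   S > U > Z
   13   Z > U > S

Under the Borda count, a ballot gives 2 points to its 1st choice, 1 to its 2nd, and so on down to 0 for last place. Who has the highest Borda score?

Borda scores:
  S: 11·1 + 8·1 + 2·2 + 13·0 = 23
  U: 11·2 + 8·0 + 2·1 + 13·1 = 37
  Z: 11·0 + 8·2 + 2·0 + 13·2 = 42
Z has the highest total.

Z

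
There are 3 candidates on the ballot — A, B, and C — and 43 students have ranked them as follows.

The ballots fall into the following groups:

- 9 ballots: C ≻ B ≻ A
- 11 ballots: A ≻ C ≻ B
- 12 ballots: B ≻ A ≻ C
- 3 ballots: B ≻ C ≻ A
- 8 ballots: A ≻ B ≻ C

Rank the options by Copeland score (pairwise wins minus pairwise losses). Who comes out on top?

B

Pairwise results:
  A vs B: B wins 24–19.
  A vs C: A wins 31–12.
  B vs C: B wins 23–20.
Copeland scores (wins − losses):
  A: 1 − 1 = 0
  B: 2 − 0 = 2
  C: 0 − 2 = -2
B has the best Copeland score.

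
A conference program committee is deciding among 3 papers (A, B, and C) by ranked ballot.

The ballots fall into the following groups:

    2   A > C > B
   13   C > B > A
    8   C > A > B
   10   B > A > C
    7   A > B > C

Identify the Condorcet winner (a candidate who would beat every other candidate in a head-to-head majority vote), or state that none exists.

Head-to-head results (40 voters total):
A vs B: B wins 23–17.
A vs C: C wins 21–19.
B vs C: C wins 23–17.
C beats each rival — A (21–19), B (23–17) — so C is the Condorcet winner.

C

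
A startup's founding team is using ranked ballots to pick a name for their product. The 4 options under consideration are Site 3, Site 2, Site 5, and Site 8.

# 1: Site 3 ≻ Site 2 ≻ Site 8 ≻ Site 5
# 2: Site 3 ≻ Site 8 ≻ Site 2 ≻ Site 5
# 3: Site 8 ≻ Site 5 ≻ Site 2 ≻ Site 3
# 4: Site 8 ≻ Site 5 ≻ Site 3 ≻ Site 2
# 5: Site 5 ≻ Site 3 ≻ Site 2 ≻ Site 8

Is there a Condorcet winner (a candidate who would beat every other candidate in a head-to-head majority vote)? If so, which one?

No Condorcet winner

Head-to-head results (5 voters total):
Site 3 vs Site 2: Site 3 wins 4–1.
Site 3 vs Site 5: Site 5 wins 3–2.
Site 3 vs Site 8: Site 3 wins 3–2.
Site 2 vs Site 5: Site 5 wins 3–2.
Site 2 vs Site 8: Site 8 wins 3–2.
Site 5 vs Site 8: Site 8 wins 4–1.
No candidate beats all others: Site 3 beats Site 8 beats Site 5 beats Site 3, a majority cycle.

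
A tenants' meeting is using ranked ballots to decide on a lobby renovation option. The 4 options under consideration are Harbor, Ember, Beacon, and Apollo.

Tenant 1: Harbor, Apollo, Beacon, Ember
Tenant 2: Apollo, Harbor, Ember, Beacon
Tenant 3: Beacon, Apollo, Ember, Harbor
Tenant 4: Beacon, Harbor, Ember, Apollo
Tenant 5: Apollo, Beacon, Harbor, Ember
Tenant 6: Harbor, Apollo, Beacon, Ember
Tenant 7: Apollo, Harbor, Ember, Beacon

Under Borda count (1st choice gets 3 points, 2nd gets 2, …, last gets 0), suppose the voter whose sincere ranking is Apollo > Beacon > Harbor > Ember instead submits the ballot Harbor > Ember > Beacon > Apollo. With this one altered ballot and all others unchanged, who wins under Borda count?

Borda totals with the altered ballot: Harbor 15, Ember 6, Beacon 9, Apollo 12.
The switch changes the winner from Apollo to Harbor.

Harbor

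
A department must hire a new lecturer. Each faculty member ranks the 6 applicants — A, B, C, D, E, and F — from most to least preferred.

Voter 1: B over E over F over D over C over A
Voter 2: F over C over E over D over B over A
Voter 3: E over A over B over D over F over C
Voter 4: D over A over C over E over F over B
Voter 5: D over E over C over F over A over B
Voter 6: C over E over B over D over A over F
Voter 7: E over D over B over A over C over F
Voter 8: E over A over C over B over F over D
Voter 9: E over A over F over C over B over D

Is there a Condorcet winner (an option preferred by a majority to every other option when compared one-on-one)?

Head-to-head results (9 voters total):
A vs B: A wins 5–4.
A vs C: A wins 5–4.
A vs D: D wins 6–3.
A vs E: E wins 8–1.
A vs F: A wins 6–3.
B vs C: C wins 6–3.
B vs D: B wins 5–4.
B vs E: E wins 8–1.
B vs F: B wins 5–4.
C vs D: D wins 5–4.
C vs E: E wins 6–3.
C vs F: C wins 5–4.
D vs E: E wins 7–2.
D vs F: D wins 5–4.
E vs F: E wins 8–1.
E beats each rival — A (8–1), B (8–1), C (6–3), D (7–2), F (8–1) — so E is the Condorcet winner.

Yes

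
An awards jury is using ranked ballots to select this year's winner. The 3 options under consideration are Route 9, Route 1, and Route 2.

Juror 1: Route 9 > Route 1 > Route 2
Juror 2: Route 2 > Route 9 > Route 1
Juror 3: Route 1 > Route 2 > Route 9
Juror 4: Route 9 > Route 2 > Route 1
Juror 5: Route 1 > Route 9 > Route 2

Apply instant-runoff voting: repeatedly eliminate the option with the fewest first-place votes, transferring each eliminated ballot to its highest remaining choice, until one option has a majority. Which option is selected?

Round 1: Route 9 2, Route 1 2, Route 2 1. Route 2 has the fewest and is eliminated.
Round 2: Route 9 3, Route 1 2. Route 9 has a majority.

Route 9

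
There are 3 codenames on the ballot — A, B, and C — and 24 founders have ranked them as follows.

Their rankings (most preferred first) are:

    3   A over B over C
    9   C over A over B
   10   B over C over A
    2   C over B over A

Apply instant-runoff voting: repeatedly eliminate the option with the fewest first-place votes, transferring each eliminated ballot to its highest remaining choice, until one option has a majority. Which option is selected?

Round 1: C 11, B 10, A 3. A has the fewest and is eliminated.
Round 2: B 13, C 11. B has a majority.

B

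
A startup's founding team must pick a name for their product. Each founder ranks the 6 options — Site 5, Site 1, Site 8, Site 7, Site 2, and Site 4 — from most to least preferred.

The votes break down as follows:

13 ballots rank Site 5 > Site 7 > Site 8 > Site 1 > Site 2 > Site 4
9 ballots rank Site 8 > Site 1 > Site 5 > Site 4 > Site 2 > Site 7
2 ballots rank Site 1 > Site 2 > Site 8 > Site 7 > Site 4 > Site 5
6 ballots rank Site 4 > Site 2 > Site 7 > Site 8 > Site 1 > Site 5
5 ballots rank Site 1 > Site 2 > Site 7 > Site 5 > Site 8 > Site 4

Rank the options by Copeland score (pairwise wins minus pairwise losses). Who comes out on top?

Pairwise results:
  Site 5 vs Site 1: Site 1 wins 22–13.
  Site 5 vs Site 8: Site 5 wins 18–17.
  Site 5 vs Site 7: Site 5 wins 22–13.
  Site 5 vs Site 2: Site 5 wins 22–13.
  Site 5 vs Site 4: Site 5 wins 27–8.
  Site 1 vs Site 8: Site 8 wins 28–7.
  Site 1 vs Site 7: Site 7 wins 19–16.
  Site 1 vs Site 2: Site 1 wins 29–6.
  Site 1 vs Site 4: Site 1 wins 29–6.
  Site 8 vs Site 7: Site 7 wins 24–11.
  Site 8 vs Site 2: Site 8 wins 22–13.
  Site 8 vs Site 4: Site 8 wins 29–6.
  Site 7 vs Site 2: Site 2 wins 22–13.
  Site 7 vs Site 4: Site 7 wins 20–15.
  Site 2 vs Site 4: Site 2 wins 20–15.
Copeland scores (wins − losses):
  Site 5: 4 − 1 = 3
  Site 1: 3 − 2 = 1
  Site 8: 3 − 2 = 1
  Site 7: 3 − 2 = 1
  Site 2: 2 − 3 = -1
  Site 4: 0 − 5 = -5
Site 5 has the best Copeland score.

Site 5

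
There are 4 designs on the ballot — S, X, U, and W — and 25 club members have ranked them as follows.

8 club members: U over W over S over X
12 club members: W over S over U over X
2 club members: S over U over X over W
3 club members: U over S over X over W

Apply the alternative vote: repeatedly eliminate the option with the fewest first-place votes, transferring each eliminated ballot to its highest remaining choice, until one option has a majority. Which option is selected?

Round 1: W 12, U 11, S 2, X 0. X has the fewest and is eliminated.
Round 2: W 12, U 11, S 2. S has the fewest and is eliminated.
Round 3: U 13, W 12. U has a majority.

U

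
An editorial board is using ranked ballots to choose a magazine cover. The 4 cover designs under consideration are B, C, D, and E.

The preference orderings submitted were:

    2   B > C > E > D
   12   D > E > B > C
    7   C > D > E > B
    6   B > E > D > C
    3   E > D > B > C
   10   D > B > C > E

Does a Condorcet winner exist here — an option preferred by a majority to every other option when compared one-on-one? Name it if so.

Head-to-head results (40 voters total):
B vs C: B wins 33–7.
B vs D: D wins 32–8.
B vs E: E wins 22–18.
C vs D: D wins 31–9.
C vs E: E wins 21–19.
D vs E: D wins 29–11.
D beats each rival — B (32–8), C (31–9), E (29–11) — so D is the Condorcet winner.

D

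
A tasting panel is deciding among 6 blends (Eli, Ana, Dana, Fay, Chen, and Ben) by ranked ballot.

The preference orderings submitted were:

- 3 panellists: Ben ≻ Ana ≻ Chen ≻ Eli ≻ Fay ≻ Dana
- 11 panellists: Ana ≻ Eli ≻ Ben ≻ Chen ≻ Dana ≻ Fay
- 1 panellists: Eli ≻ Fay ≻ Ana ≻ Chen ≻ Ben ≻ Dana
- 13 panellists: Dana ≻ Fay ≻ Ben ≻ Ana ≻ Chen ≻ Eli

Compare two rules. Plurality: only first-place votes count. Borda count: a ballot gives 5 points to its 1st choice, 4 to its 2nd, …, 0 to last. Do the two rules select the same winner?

No

Plurality first-place counts: Eli 1, Ana 11, Dana 13, Fay 0, Chen 0, Ben 3 → Dana.
Borda totals: Eli 55, Ana 96, Dana 76, Fay 59, Chen 46, Ben 88 → Ana.
The two rules disagree: plurality picks Dana, Borda picks Ana.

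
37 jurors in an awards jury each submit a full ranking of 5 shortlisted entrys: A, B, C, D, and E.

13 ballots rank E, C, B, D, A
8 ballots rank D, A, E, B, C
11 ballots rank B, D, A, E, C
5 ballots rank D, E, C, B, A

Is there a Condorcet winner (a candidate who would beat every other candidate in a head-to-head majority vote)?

Head-to-head results (37 voters total):
A vs B: B wins 29–8.
A vs C: A wins 19–18.
A vs D: D wins 37–0.
A vs E: A wins 19–18.
B vs C: B wins 19–18.
B vs D: B wins 24–13.
B vs E: E wins 26–11.
C vs D: D wins 24–13.
C vs E: E wins 37–0.
D vs E: D wins 24–13.
No candidate beats all others: A beats E beats B beats A, a majority cycle.

No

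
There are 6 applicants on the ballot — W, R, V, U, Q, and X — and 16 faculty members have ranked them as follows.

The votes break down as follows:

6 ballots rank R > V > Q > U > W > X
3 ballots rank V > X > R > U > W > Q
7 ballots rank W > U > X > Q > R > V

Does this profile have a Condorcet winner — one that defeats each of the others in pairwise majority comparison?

No

Head-to-head results (16 voters total):
W vs R: R wins 9–7.
W vs V: V wins 9–7.
W vs U: U wins 9–7.
W vs Q: W wins 10–6.
W vs X: W wins 13–3.
R vs V: R wins 13–3.
R vs U: R wins 9–7.
R vs Q: R wins 9–7.
R vs X: X wins 10–6.
V vs U: V wins 9–7.
V vs Q: V wins 9–7.
V vs X: V wins 9–7.
U vs Q: U wins 10–6.
U vs X: U wins 13–3.
Q vs X: X wins 10–6.
No candidate beats all others: W beats X beats R beats W, a majority cycle.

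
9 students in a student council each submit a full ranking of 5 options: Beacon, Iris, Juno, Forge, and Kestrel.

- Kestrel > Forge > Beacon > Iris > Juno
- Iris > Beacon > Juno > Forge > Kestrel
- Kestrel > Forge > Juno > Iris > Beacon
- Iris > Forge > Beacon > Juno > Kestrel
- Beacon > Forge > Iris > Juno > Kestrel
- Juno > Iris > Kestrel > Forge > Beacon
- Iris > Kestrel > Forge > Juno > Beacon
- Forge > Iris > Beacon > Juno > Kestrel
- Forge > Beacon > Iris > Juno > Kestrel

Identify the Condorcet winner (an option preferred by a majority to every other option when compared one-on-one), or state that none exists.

Forge

Head-to-head results (9 voters total):
Beacon vs Iris: Iris wins 6–3.
Beacon vs Juno: Beacon wins 6–3.
Beacon vs Forge: Forge wins 7–2.
Beacon vs Kestrel: Beacon wins 5–4.
Iris vs Juno: Iris wins 7–2.
Iris vs Forge: Forge wins 5–4.
Iris vs Kestrel: Iris wins 7–2.
Juno vs Forge: Forge wins 7–2.
Juno vs Kestrel: Juno wins 6–3.
Forge vs Kestrel: Forge wins 5–4.
Forge beats each rival — Beacon (7–2), Iris (5–4), Juno (7–2), Kestrel (5–4) — so Forge is the Condorcet winner.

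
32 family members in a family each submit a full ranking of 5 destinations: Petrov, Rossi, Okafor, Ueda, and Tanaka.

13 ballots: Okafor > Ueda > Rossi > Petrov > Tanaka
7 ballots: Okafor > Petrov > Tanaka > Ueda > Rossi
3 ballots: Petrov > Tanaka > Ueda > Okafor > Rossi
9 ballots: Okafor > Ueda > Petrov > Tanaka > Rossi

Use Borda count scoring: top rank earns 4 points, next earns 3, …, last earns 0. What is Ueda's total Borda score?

Borda scores:
  Petrov: 13·1 + 7·3 + 3·4 + 9·2 = 64
  Rossi: 13·2 + 7·0 + 3·0 + 9·0 = 26
  Okafor: 13·4 + 7·4 + 3·1 + 9·4 = 119
  Ueda: 13·3 + 7·1 + 3·2 + 9·3 = 79
  Tanaka: 13·0 + 7·2 + 3·3 + 9·1 = 32

79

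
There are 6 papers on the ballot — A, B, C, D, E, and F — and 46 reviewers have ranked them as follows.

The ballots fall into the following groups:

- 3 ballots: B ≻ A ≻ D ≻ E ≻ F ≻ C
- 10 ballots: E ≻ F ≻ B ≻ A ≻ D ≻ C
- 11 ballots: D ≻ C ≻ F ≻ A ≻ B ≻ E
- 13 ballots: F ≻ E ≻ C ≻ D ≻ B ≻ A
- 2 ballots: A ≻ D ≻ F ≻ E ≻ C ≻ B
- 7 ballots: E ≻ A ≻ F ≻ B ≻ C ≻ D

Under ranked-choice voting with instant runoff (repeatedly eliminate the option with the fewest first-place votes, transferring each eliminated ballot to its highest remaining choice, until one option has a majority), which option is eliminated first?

Round 1: E 17, F 13, D 11, B 3, A 2, C 0. C has the fewest and is eliminated.
Round 2: E 17, F 13, D 11, B 3, A 2. A has the fewest and is eliminated.
Round 3: E 17, D 13, F 13, B 3. B has the fewest and is eliminated.
Round 4: E 17, D 16, F 13. F has the fewest and is eliminated.
Round 5: E 30, D 16. E has a majority.

C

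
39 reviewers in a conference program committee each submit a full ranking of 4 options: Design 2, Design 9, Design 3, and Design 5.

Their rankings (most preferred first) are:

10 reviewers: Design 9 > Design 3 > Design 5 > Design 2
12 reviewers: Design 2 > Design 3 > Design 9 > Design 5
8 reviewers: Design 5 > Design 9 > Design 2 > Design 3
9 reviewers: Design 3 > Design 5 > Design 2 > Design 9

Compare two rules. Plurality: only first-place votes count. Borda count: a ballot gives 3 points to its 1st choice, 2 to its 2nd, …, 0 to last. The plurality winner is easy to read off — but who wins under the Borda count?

Plurality first-place counts: Design 2 12, Design 9 10, Design 3 9, Design 5 8 → Design 2.
Borda totals: Design 2 53, Design 9 58, Design 3 71, Design 5 52 → Design 3.

Design 3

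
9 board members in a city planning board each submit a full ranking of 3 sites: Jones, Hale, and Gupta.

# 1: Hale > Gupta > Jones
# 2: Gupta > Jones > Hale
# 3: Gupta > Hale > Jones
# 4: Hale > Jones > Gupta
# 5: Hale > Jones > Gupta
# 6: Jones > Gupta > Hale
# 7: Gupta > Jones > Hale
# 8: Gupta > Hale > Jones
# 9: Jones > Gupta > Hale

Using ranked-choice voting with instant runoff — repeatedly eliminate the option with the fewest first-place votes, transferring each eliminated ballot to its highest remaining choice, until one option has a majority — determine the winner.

Gupta

Round 1: Gupta 4, Hale 3, Jones 2. Jones has the fewest and is eliminated.
Round 2: Gupta 6, Hale 3. Gupta has a majority.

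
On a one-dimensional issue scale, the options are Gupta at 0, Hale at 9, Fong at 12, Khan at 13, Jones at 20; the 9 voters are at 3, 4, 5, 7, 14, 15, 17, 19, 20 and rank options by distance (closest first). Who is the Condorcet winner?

Khan

With single-peaked preferences on a line, the Condorcet winner is the candidate closest to the median voter.
The median voter (position 14) is closest to Khan at 13.
Check: Khan vs Hale — voters closer to Khan: 5 of 9.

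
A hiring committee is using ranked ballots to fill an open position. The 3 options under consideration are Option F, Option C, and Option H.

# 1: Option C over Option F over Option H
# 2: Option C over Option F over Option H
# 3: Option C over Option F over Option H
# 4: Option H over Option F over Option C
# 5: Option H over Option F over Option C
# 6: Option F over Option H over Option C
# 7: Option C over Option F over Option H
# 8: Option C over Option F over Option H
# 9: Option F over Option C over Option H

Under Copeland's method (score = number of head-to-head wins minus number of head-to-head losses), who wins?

Pairwise results:
  Option F vs Option C: Option C wins 5–4.
  Option F vs Option H: Option F wins 7–2.
  Option C vs Option H: Option C wins 6–3.
Copeland scores (wins − losses):
  Option F: 1 − 1 = 0
  Option C: 2 − 0 = 2
  Option H: 0 − 2 = -2
Option C has the best Copeland score.

Option C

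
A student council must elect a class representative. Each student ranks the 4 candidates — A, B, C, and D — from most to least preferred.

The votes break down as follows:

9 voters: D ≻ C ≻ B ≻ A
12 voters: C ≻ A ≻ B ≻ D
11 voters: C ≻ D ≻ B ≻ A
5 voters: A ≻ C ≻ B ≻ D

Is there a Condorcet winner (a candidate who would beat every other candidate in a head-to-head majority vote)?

Head-to-head results (37 voters total):
A vs B: B wins 20–17.
A vs C: C wins 32–5.
A vs D: D wins 20–17.
B vs C: C wins 37–0.
B vs D: D wins 20–17.
C vs D: C wins 28–9.
C beats each rival — A (32–5), B (37–0), D (28–9) — so C is the Condorcet winner.

Yes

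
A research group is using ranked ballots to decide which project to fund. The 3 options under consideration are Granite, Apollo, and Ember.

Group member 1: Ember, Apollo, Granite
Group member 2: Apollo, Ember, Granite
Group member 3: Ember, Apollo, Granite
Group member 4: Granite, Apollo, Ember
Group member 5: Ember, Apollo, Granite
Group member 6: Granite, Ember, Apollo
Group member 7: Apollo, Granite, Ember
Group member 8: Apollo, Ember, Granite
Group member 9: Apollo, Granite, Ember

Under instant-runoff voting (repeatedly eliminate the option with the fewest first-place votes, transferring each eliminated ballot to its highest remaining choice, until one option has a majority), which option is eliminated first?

Round 1: Apollo 4, Ember 3, Granite 2. Granite has the fewest and is eliminated.
Round 2: Apollo 5, Ember 4. Apollo has a majority.

Granite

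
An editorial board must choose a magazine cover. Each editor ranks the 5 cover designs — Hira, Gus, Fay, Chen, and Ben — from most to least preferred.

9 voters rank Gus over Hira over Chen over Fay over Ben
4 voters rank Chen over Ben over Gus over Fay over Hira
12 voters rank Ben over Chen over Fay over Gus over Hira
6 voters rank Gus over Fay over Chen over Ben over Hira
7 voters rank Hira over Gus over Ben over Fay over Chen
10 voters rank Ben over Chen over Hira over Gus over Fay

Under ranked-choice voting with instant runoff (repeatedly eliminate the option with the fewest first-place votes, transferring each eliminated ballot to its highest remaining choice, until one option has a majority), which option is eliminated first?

Fay

Round 1: Ben 22, Gus 15, Hira 7, Chen 4, Fay 0. Fay has the fewest and is eliminated.
Round 2: Ben 22, Gus 15, Hira 7, Chen 4. Chen has the fewest and is eliminated.
Round 3: Ben 26, Gus 15, Hira 7. Ben has a majority.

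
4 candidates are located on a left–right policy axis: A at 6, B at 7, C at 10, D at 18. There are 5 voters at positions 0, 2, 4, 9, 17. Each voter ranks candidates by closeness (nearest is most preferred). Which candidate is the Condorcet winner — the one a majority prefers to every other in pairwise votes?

A

With single-peaked preferences on a line, the Condorcet winner is the candidate closest to the median voter.
The median voter (position 4) is closest to A at 6.
Check: A vs D — voters closer to A: 4 of 5.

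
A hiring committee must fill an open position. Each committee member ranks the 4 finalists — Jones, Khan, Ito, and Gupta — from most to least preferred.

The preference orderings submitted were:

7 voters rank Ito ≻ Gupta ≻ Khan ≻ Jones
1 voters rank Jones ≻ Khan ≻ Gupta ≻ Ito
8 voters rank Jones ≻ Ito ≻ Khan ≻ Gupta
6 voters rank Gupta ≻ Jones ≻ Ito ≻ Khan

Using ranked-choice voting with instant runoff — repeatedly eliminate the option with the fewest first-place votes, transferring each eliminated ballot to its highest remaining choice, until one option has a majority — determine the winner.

Jones

Round 1: Jones 9, Ito 7, Gupta 6, Khan 0. Khan has the fewest and is eliminated.
Round 2: Jones 9, Ito 7, Gupta 6. Gupta has the fewest and is eliminated.
Round 3: Jones 15, Ito 7. Jones has a majority.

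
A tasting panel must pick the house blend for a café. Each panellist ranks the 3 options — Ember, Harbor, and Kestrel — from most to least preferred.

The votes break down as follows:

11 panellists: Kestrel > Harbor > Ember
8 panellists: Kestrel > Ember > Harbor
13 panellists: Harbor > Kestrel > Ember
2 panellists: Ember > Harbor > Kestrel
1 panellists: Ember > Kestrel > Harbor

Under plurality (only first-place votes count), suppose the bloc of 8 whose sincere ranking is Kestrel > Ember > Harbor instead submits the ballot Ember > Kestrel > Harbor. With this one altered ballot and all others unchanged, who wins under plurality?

First-place totals with the altered ballot: Ember 11, Harbor 13, Kestrel 11.
The switch changes the winner from Kestrel to Harbor.

Harbor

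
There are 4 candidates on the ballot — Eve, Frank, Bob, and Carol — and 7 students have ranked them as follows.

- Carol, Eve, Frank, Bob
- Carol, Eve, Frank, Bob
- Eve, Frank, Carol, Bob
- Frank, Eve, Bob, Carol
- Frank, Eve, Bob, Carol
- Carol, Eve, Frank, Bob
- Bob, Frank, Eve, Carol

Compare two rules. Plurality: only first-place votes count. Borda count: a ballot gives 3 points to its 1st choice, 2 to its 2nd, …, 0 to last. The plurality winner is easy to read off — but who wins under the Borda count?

Plurality first-place counts: Eve 1, Frank 2, Bob 1, Carol 3 → Carol.
Borda totals: Eve 14, Frank 13, Bob 5, Carol 10 → Eve.

Eve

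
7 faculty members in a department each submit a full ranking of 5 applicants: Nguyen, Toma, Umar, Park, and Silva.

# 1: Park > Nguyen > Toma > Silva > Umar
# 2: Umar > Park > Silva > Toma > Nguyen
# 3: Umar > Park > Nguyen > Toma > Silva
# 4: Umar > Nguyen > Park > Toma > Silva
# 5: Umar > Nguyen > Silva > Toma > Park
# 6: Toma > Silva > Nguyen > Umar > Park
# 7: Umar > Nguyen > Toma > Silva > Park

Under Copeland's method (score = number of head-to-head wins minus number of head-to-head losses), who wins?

Umar

Pairwise results:
  Nguyen vs Toma: Nguyen wins 5–2.
  Nguyen vs Umar: Umar wins 5–2.
  Nguyen vs Park: Nguyen wins 4–3.
  Nguyen vs Silva: Nguyen wins 5–2.
  Toma vs Umar: Umar wins 5–2.
  Toma vs Park: Park wins 4–3.
  Toma vs Silva: Toma wins 5–2.
  Umar vs Park: Umar wins 6–1.
  Umar vs Silva: Umar wins 5–2.
  Park vs Silva: Park wins 4–3.
Copeland scores (wins − losses):
  Nguyen: 3 − 1 = 2
  Toma: 1 − 3 = -2
  Umar: 4 − 0 = 4
  Park: 2 − 2 = 0
  Silva: 0 − 4 = -4
Umar has the best Copeland score.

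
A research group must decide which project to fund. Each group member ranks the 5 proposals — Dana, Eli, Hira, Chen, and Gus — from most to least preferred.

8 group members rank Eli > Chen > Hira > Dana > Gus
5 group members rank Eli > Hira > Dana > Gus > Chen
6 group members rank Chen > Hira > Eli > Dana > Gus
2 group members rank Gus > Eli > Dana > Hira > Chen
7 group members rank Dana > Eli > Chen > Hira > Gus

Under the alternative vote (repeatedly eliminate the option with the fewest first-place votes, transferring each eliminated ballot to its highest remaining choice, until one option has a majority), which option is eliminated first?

Hira

Round 1: Eli 13, Dana 7, Chen 6, Gus 2, Hira 0. Hira has the fewest and is eliminated.
Round 2: Eli 13, Dana 7, Chen 6, Gus 2. Gus has the fewest and is eliminated.
Round 3: Eli 15, Dana 7, Chen 6. Eli has a majority.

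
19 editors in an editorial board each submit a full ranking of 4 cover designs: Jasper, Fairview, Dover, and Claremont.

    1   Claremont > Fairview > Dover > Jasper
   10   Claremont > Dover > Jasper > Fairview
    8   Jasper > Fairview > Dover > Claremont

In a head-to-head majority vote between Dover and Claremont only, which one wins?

Ballots ranking Dover above Claremont: 8.
Ballots ranking Claremont above Dover: 1+10 = 11.
Claremont wins the head-to-head, 11–8.

Claremont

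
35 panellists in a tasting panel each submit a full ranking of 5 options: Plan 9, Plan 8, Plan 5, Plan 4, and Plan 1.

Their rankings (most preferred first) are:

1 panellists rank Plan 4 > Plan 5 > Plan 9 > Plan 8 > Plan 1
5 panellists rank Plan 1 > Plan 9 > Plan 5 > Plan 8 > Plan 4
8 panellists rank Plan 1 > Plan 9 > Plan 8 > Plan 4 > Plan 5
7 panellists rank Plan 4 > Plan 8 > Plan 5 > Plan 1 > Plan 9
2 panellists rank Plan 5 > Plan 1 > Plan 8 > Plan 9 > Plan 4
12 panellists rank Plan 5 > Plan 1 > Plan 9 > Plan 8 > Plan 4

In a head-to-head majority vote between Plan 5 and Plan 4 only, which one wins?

Plan 5

Ballots ranking Plan 5 above Plan 4: 5+2+12 = 19.
Ballots ranking Plan 4 above Plan 5: 1+8+7 = 16.
Plan 5 wins the head-to-head, 19–16.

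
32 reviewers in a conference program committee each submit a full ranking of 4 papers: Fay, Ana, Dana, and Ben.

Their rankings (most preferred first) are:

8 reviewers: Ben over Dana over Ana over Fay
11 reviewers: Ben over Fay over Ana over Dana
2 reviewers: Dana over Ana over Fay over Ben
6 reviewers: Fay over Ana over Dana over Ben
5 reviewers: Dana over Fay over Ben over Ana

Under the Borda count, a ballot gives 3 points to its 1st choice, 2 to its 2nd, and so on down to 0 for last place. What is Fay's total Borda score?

Borda scores:
  Fay: 8·0 + 11·2 + 2·1 + 6·3 + 5·2 = 52
  Ana: 8·1 + 11·1 + 2·2 + 6·2 + 5·0 = 35
  Dana: 8·2 + 11·0 + 2·3 + 6·1 + 5·3 = 43
  Ben: 8·3 + 11·3 + 2·0 + 6·0 + 5·1 = 62

52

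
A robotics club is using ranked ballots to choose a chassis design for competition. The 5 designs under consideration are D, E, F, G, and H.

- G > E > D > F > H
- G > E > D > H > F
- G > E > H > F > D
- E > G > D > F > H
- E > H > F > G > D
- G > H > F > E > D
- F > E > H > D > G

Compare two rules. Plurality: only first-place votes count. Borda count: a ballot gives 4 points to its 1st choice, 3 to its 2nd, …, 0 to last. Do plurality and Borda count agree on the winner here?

Plurality first-place counts: D 0, E 2, F 1, G 4, H 0 → G.
Borda totals: D 7, E 21, F 11, G 20, H 11 → E.
The two rules disagree: plurality picks G, Borda picks E.

No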